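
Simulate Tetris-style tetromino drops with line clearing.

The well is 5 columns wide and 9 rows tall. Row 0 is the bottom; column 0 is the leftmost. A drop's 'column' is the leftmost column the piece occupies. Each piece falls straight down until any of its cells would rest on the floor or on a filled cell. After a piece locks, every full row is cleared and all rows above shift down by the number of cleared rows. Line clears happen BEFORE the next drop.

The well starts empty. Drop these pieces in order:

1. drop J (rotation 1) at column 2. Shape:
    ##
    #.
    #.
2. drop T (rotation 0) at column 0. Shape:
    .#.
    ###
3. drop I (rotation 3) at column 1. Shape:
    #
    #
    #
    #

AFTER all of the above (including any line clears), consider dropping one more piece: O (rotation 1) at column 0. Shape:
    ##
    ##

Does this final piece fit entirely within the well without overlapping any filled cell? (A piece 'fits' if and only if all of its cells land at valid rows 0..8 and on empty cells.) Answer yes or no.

Drop 1: J rot1 at col 2 lands with bottom-row=0; cleared 0 line(s) (total 0); column heights now [0 0 3 3 0], max=3
Drop 2: T rot0 at col 0 lands with bottom-row=3; cleared 0 line(s) (total 0); column heights now [4 5 4 3 0], max=5
Drop 3: I rot3 at col 1 lands with bottom-row=5; cleared 0 line(s) (total 0); column heights now [4 9 4 3 0], max=9
Test piece O rot1 at col 0 (width 2): heights before test = [4 9 4 3 0]; fits = False

Answer: no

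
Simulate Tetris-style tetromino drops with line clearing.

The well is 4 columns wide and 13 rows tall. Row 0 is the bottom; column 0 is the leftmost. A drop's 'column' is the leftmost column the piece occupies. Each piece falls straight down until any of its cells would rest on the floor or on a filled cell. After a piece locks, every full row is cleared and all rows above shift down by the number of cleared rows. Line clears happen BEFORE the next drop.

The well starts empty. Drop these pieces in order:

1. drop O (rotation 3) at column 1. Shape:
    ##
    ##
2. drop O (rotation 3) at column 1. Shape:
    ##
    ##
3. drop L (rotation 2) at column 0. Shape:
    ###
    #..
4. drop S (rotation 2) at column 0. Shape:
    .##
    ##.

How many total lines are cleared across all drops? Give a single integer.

Drop 1: O rot3 at col 1 lands with bottom-row=0; cleared 0 line(s) (total 0); column heights now [0 2 2 0], max=2
Drop 2: O rot3 at col 1 lands with bottom-row=2; cleared 0 line(s) (total 0); column heights now [0 4 4 0], max=4
Drop 3: L rot2 at col 0 lands with bottom-row=3; cleared 0 line(s) (total 0); column heights now [5 5 5 0], max=5
Drop 4: S rot2 at col 0 lands with bottom-row=5; cleared 0 line(s) (total 0); column heights now [6 7 7 0], max=7

Answer: 0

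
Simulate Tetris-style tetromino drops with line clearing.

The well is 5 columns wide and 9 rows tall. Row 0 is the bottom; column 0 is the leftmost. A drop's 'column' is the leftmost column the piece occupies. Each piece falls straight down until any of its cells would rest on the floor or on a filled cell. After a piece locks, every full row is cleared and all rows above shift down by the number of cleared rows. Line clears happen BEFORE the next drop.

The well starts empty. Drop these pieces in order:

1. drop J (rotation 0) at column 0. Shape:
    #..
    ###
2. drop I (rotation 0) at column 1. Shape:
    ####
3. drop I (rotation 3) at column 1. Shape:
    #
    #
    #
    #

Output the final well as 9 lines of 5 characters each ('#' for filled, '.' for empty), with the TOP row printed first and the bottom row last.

Drop 1: J rot0 at col 0 lands with bottom-row=0; cleared 0 line(s) (total 0); column heights now [2 1 1 0 0], max=2
Drop 2: I rot0 at col 1 lands with bottom-row=1; cleared 1 line(s) (total 1); column heights now [1 1 1 0 0], max=1
Drop 3: I rot3 at col 1 lands with bottom-row=1; cleared 0 line(s) (total 1); column heights now [1 5 1 0 0], max=5

Answer: .....
.....
.....
.....
.#...
.#...
.#...
.#...
###..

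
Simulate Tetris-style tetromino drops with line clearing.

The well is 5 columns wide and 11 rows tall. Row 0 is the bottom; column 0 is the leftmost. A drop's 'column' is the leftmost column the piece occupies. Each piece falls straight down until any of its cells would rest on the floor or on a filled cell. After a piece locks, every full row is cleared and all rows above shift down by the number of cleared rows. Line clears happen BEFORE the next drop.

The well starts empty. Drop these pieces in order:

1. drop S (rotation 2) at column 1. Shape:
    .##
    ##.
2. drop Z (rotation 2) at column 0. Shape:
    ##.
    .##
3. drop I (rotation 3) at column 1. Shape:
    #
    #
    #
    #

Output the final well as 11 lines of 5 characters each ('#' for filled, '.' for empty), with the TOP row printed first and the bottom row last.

Drop 1: S rot2 at col 1 lands with bottom-row=0; cleared 0 line(s) (total 0); column heights now [0 1 2 2 0], max=2
Drop 2: Z rot2 at col 0 lands with bottom-row=2; cleared 0 line(s) (total 0); column heights now [4 4 3 2 0], max=4
Drop 3: I rot3 at col 1 lands with bottom-row=4; cleared 0 line(s) (total 0); column heights now [4 8 3 2 0], max=8

Answer: .....
.....
.....
.#...
.#...
.#...
.#...
##...
.##..
..##.
.##..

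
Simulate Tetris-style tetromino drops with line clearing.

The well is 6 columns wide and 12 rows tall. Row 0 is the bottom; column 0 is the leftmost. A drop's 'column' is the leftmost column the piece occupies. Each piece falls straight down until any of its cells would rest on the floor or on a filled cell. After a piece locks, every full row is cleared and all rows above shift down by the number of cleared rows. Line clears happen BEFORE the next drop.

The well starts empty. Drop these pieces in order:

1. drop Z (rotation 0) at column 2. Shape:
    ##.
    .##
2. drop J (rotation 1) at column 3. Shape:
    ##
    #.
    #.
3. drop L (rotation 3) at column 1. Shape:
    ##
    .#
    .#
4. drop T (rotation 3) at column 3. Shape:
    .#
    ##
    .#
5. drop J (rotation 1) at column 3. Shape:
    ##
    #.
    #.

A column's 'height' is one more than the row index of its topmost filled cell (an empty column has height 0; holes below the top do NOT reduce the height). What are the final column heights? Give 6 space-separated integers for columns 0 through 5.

Answer: 0 5 5 10 10 0

Derivation:
Drop 1: Z rot0 at col 2 lands with bottom-row=0; cleared 0 line(s) (total 0); column heights now [0 0 2 2 1 0], max=2
Drop 2: J rot1 at col 3 lands with bottom-row=2; cleared 0 line(s) (total 0); column heights now [0 0 2 5 5 0], max=5
Drop 3: L rot3 at col 1 lands with bottom-row=2; cleared 0 line(s) (total 0); column heights now [0 5 5 5 5 0], max=5
Drop 4: T rot3 at col 3 lands with bottom-row=5; cleared 0 line(s) (total 0); column heights now [0 5 5 7 8 0], max=8
Drop 5: J rot1 at col 3 lands with bottom-row=7; cleared 0 line(s) (total 0); column heights now [0 5 5 10 10 0], max=10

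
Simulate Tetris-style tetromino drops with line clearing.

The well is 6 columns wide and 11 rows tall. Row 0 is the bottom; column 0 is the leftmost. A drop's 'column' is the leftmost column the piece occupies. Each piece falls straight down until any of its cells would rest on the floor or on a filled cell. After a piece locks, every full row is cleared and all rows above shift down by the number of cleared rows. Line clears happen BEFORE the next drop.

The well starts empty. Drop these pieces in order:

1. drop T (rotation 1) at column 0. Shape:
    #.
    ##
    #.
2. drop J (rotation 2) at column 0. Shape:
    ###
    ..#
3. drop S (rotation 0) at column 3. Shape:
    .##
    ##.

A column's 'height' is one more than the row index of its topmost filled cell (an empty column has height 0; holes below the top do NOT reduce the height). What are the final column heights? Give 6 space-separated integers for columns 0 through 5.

Answer: 4 4 4 1 2 2

Derivation:
Drop 1: T rot1 at col 0 lands with bottom-row=0; cleared 0 line(s) (total 0); column heights now [3 2 0 0 0 0], max=3
Drop 2: J rot2 at col 0 lands with bottom-row=2; cleared 0 line(s) (total 0); column heights now [4 4 4 0 0 0], max=4
Drop 3: S rot0 at col 3 lands with bottom-row=0; cleared 0 line(s) (total 0); column heights now [4 4 4 1 2 2], max=4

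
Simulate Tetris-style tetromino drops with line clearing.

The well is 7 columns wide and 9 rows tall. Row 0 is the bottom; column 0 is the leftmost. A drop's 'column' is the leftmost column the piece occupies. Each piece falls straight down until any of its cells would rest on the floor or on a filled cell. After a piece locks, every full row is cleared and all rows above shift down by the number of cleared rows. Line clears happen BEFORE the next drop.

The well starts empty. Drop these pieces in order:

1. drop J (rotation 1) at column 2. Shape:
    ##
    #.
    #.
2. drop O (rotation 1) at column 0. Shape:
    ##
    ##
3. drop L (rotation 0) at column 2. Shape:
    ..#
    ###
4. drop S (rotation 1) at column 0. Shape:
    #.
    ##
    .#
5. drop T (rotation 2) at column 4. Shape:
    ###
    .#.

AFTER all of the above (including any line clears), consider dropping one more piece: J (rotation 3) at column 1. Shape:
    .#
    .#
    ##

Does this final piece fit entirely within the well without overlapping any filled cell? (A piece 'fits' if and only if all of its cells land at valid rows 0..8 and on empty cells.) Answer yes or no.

Answer: yes

Derivation:
Drop 1: J rot1 at col 2 lands with bottom-row=0; cleared 0 line(s) (total 0); column heights now [0 0 3 3 0 0 0], max=3
Drop 2: O rot1 at col 0 lands with bottom-row=0; cleared 0 line(s) (total 0); column heights now [2 2 3 3 0 0 0], max=3
Drop 3: L rot0 at col 2 lands with bottom-row=3; cleared 0 line(s) (total 0); column heights now [2 2 4 4 5 0 0], max=5
Drop 4: S rot1 at col 0 lands with bottom-row=2; cleared 0 line(s) (total 0); column heights now [5 4 4 4 5 0 0], max=5
Drop 5: T rot2 at col 4 lands with bottom-row=4; cleared 0 line(s) (total 0); column heights now [5 4 4 4 6 6 6], max=6
Test piece J rot3 at col 1 (width 2): heights before test = [5 4 4 4 6 6 6]; fits = True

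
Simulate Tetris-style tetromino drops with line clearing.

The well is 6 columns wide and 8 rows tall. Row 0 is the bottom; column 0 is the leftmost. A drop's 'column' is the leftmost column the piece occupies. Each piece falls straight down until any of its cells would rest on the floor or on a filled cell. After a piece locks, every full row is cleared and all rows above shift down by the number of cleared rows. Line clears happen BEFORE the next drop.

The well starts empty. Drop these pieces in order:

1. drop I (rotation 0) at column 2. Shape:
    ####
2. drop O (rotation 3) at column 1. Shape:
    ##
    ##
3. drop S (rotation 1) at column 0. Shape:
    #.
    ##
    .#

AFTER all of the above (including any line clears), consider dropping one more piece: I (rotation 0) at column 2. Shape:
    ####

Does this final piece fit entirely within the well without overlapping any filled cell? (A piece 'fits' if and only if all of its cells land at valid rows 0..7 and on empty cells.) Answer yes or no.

Answer: yes

Derivation:
Drop 1: I rot0 at col 2 lands with bottom-row=0; cleared 0 line(s) (total 0); column heights now [0 0 1 1 1 1], max=1
Drop 2: O rot3 at col 1 lands with bottom-row=1; cleared 0 line(s) (total 0); column heights now [0 3 3 1 1 1], max=3
Drop 3: S rot1 at col 0 lands with bottom-row=3; cleared 0 line(s) (total 0); column heights now [6 5 3 1 1 1], max=6
Test piece I rot0 at col 2 (width 4): heights before test = [6 5 3 1 1 1]; fits = True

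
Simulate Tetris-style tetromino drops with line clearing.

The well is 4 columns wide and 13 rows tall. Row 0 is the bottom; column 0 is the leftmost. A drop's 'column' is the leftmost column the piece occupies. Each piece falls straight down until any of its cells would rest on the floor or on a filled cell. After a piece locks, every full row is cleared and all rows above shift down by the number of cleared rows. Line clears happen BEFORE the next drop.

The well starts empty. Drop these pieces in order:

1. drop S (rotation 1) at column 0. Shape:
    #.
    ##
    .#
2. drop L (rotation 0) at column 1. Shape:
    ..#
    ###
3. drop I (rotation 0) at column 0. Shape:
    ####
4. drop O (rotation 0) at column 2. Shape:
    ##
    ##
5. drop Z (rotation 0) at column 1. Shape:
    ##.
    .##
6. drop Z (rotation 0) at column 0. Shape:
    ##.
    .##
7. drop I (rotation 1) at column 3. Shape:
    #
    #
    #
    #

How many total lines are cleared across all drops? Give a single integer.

Drop 1: S rot1 at col 0 lands with bottom-row=0; cleared 0 line(s) (total 0); column heights now [3 2 0 0], max=3
Drop 2: L rot0 at col 1 lands with bottom-row=2; cleared 1 line(s) (total 1); column heights now [2 2 0 3], max=3
Drop 3: I rot0 at col 0 lands with bottom-row=3; cleared 1 line(s) (total 2); column heights now [2 2 0 3], max=3
Drop 4: O rot0 at col 2 lands with bottom-row=3; cleared 0 line(s) (total 2); column heights now [2 2 5 5], max=5
Drop 5: Z rot0 at col 1 lands with bottom-row=5; cleared 0 line(s) (total 2); column heights now [2 7 7 6], max=7
Drop 6: Z rot0 at col 0 lands with bottom-row=7; cleared 0 line(s) (total 2); column heights now [9 9 8 6], max=9
Drop 7: I rot1 at col 3 lands with bottom-row=6; cleared 0 line(s) (total 2); column heights now [9 9 8 10], max=10

Answer: 2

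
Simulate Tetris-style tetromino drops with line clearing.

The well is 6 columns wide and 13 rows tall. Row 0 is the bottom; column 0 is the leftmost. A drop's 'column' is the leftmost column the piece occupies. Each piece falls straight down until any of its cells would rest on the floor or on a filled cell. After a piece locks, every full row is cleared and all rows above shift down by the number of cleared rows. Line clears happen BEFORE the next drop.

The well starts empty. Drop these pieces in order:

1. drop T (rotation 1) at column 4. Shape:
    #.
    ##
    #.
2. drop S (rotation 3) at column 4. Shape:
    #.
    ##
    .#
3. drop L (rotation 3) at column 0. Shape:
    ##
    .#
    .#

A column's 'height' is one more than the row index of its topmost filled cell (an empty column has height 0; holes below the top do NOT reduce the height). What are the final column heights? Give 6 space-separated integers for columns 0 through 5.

Answer: 3 3 0 0 5 4

Derivation:
Drop 1: T rot1 at col 4 lands with bottom-row=0; cleared 0 line(s) (total 0); column heights now [0 0 0 0 3 2], max=3
Drop 2: S rot3 at col 4 lands with bottom-row=2; cleared 0 line(s) (total 0); column heights now [0 0 0 0 5 4], max=5
Drop 3: L rot3 at col 0 lands with bottom-row=0; cleared 0 line(s) (total 0); column heights now [3 3 0 0 5 4], max=5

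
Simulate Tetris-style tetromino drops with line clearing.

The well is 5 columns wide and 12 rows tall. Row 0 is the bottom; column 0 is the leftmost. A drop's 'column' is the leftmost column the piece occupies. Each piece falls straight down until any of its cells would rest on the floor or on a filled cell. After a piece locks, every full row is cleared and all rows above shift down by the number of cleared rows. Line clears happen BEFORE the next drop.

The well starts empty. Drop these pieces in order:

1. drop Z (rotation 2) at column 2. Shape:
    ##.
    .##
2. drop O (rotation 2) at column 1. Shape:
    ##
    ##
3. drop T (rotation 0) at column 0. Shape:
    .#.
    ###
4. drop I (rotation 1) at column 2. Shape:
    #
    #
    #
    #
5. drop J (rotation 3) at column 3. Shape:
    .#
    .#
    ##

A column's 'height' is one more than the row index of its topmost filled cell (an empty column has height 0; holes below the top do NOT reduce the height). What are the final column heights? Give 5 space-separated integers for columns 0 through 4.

Answer: 5 6 9 3 5

Derivation:
Drop 1: Z rot2 at col 2 lands with bottom-row=0; cleared 0 line(s) (total 0); column heights now [0 0 2 2 1], max=2
Drop 2: O rot2 at col 1 lands with bottom-row=2; cleared 0 line(s) (total 0); column heights now [0 4 4 2 1], max=4
Drop 3: T rot0 at col 0 lands with bottom-row=4; cleared 0 line(s) (total 0); column heights now [5 6 5 2 1], max=6
Drop 4: I rot1 at col 2 lands with bottom-row=5; cleared 0 line(s) (total 0); column heights now [5 6 9 2 1], max=9
Drop 5: J rot3 at col 3 lands with bottom-row=2; cleared 0 line(s) (total 0); column heights now [5 6 9 3 5], max=9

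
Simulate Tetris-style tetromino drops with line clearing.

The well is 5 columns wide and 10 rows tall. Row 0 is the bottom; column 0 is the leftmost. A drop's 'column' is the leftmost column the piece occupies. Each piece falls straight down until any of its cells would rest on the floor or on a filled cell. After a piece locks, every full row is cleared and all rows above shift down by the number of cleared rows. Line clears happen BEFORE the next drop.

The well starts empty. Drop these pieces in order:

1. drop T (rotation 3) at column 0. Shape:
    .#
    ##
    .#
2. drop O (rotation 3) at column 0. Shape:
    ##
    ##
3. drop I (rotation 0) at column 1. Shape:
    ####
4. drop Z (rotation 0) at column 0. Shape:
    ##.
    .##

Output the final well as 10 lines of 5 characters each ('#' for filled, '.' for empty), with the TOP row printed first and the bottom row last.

Answer: .....
.....
##...
.##..
.####
##...
##...
.#...
##...
.#...

Derivation:
Drop 1: T rot3 at col 0 lands with bottom-row=0; cleared 0 line(s) (total 0); column heights now [2 3 0 0 0], max=3
Drop 2: O rot3 at col 0 lands with bottom-row=3; cleared 0 line(s) (total 0); column heights now [5 5 0 0 0], max=5
Drop 3: I rot0 at col 1 lands with bottom-row=5; cleared 0 line(s) (total 0); column heights now [5 6 6 6 6], max=6
Drop 4: Z rot0 at col 0 lands with bottom-row=6; cleared 0 line(s) (total 0); column heights now [8 8 7 6 6], max=8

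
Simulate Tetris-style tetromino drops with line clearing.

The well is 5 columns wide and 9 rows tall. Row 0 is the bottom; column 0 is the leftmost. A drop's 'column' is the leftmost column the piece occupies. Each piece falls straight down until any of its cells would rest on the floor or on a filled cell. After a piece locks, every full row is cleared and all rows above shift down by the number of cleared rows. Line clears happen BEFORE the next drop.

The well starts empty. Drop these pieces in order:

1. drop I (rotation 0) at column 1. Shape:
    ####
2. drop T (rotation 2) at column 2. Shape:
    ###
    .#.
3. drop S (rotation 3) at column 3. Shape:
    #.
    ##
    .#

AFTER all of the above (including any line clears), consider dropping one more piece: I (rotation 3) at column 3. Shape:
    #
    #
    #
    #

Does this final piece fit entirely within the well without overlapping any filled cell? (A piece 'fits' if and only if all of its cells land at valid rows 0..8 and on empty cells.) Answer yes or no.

Answer: no

Derivation:
Drop 1: I rot0 at col 1 lands with bottom-row=0; cleared 0 line(s) (total 0); column heights now [0 1 1 1 1], max=1
Drop 2: T rot2 at col 2 lands with bottom-row=1; cleared 0 line(s) (total 0); column heights now [0 1 3 3 3], max=3
Drop 3: S rot3 at col 3 lands with bottom-row=3; cleared 0 line(s) (total 0); column heights now [0 1 3 6 5], max=6
Test piece I rot3 at col 3 (width 1): heights before test = [0 1 3 6 5]; fits = False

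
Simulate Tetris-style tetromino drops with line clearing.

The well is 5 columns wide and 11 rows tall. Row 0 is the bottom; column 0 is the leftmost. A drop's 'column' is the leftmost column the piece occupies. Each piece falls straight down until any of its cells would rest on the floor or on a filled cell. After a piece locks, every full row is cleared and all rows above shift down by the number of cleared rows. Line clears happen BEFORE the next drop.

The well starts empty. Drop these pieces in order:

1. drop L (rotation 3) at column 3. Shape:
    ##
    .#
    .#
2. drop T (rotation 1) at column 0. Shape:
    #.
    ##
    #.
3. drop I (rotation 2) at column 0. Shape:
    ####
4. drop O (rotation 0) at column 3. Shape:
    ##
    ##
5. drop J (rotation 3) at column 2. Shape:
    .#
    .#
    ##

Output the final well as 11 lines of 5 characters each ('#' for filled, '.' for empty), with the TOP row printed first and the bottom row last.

Answer: .....
.....
...#.
...#.
..##.
...##
...##
####.
#..##
##..#
#...#

Derivation:
Drop 1: L rot3 at col 3 lands with bottom-row=0; cleared 0 line(s) (total 0); column heights now [0 0 0 3 3], max=3
Drop 2: T rot1 at col 0 lands with bottom-row=0; cleared 0 line(s) (total 0); column heights now [3 2 0 3 3], max=3
Drop 3: I rot2 at col 0 lands with bottom-row=3; cleared 0 line(s) (total 0); column heights now [4 4 4 4 3], max=4
Drop 4: O rot0 at col 3 lands with bottom-row=4; cleared 0 line(s) (total 0); column heights now [4 4 4 6 6], max=6
Drop 5: J rot3 at col 2 lands with bottom-row=6; cleared 0 line(s) (total 0); column heights now [4 4 7 9 6], max=9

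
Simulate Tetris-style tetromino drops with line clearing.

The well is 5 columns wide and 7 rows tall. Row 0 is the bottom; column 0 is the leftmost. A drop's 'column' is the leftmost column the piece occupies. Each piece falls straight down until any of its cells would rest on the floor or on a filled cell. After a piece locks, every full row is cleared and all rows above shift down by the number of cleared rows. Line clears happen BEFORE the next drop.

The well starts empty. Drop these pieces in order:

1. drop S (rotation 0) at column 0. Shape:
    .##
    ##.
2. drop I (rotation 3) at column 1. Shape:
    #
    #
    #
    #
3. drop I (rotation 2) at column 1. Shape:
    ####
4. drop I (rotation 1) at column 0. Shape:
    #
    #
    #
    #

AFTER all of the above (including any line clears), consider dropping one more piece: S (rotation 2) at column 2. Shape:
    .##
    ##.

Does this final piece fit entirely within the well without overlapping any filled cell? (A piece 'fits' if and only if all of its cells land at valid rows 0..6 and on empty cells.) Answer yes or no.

Answer: no

Derivation:
Drop 1: S rot0 at col 0 lands with bottom-row=0; cleared 0 line(s) (total 0); column heights now [1 2 2 0 0], max=2
Drop 2: I rot3 at col 1 lands with bottom-row=2; cleared 0 line(s) (total 0); column heights now [1 6 2 0 0], max=6
Drop 3: I rot2 at col 1 lands with bottom-row=6; cleared 0 line(s) (total 0); column heights now [1 7 7 7 7], max=7
Drop 4: I rot1 at col 0 lands with bottom-row=1; cleared 0 line(s) (total 0); column heights now [5 7 7 7 7], max=7
Test piece S rot2 at col 2 (width 3): heights before test = [5 7 7 7 7]; fits = False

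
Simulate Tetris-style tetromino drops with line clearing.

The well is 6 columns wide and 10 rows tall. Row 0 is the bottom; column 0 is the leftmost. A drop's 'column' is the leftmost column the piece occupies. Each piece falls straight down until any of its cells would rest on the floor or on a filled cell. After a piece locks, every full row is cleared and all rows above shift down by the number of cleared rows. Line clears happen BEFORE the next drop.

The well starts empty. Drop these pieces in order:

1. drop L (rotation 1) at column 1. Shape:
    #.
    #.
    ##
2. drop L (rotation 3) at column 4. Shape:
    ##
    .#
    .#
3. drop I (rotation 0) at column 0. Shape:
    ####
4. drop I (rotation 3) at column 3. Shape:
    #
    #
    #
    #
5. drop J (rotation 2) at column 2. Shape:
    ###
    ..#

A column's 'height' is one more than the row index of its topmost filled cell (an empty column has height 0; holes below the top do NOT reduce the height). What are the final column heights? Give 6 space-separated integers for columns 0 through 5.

Drop 1: L rot1 at col 1 lands with bottom-row=0; cleared 0 line(s) (total 0); column heights now [0 3 1 0 0 0], max=3
Drop 2: L rot3 at col 4 lands with bottom-row=0; cleared 0 line(s) (total 0); column heights now [0 3 1 0 3 3], max=3
Drop 3: I rot0 at col 0 lands with bottom-row=3; cleared 0 line(s) (total 0); column heights now [4 4 4 4 3 3], max=4
Drop 4: I rot3 at col 3 lands with bottom-row=4; cleared 0 line(s) (total 0); column heights now [4 4 4 8 3 3], max=8
Drop 5: J rot2 at col 2 lands with bottom-row=7; cleared 0 line(s) (total 0); column heights now [4 4 9 9 9 3], max=9

Answer: 4 4 9 9 9 3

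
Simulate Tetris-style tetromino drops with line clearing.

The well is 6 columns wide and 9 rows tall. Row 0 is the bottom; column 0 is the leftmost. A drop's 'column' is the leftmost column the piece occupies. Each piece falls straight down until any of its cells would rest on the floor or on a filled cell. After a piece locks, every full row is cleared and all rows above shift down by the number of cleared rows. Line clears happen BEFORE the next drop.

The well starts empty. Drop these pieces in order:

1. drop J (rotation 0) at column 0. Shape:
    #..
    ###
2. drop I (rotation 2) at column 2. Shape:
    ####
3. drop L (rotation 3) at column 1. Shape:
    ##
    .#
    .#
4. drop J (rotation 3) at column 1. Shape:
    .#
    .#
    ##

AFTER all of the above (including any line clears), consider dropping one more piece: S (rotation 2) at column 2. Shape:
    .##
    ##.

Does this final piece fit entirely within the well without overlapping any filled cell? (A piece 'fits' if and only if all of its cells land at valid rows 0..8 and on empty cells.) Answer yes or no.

Answer: no

Derivation:
Drop 1: J rot0 at col 0 lands with bottom-row=0; cleared 0 line(s) (total 0); column heights now [2 1 1 0 0 0], max=2
Drop 2: I rot2 at col 2 lands with bottom-row=1; cleared 0 line(s) (total 0); column heights now [2 1 2 2 2 2], max=2
Drop 3: L rot3 at col 1 lands with bottom-row=2; cleared 0 line(s) (total 0); column heights now [2 5 5 2 2 2], max=5
Drop 4: J rot3 at col 1 lands with bottom-row=5; cleared 0 line(s) (total 0); column heights now [2 6 8 2 2 2], max=8
Test piece S rot2 at col 2 (width 3): heights before test = [2 6 8 2 2 2]; fits = False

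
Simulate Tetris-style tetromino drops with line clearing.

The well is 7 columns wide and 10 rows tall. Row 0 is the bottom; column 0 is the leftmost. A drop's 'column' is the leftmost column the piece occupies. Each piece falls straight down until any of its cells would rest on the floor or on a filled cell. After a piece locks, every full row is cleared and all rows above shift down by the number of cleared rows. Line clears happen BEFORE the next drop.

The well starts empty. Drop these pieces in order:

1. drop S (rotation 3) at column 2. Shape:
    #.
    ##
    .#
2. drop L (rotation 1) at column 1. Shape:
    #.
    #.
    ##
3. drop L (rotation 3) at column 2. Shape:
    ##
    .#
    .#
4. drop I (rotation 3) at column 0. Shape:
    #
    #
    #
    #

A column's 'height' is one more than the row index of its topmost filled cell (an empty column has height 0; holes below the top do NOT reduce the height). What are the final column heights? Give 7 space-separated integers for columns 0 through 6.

Drop 1: S rot3 at col 2 lands with bottom-row=0; cleared 0 line(s) (total 0); column heights now [0 0 3 2 0 0 0], max=3
Drop 2: L rot1 at col 1 lands with bottom-row=3; cleared 0 line(s) (total 0); column heights now [0 6 4 2 0 0 0], max=6
Drop 3: L rot3 at col 2 lands with bottom-row=2; cleared 0 line(s) (total 0); column heights now [0 6 5 5 0 0 0], max=6
Drop 4: I rot3 at col 0 lands with bottom-row=0; cleared 0 line(s) (total 0); column heights now [4 6 5 5 0 0 0], max=6

Answer: 4 6 5 5 0 0 0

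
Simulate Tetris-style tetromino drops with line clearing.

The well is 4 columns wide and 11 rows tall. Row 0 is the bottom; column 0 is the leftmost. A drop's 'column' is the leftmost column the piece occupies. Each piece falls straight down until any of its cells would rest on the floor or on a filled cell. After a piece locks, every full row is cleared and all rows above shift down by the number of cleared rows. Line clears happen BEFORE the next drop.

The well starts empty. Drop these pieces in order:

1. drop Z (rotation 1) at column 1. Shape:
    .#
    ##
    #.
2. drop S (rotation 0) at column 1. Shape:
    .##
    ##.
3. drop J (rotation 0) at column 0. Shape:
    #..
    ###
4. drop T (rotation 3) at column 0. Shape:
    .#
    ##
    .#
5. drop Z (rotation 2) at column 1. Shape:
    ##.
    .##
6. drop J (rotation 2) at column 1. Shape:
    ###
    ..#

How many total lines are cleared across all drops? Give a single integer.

Answer: 0

Derivation:
Drop 1: Z rot1 at col 1 lands with bottom-row=0; cleared 0 line(s) (total 0); column heights now [0 2 3 0], max=3
Drop 2: S rot0 at col 1 lands with bottom-row=3; cleared 0 line(s) (total 0); column heights now [0 4 5 5], max=5
Drop 3: J rot0 at col 0 lands with bottom-row=5; cleared 0 line(s) (total 0); column heights now [7 6 6 5], max=7
Drop 4: T rot3 at col 0 lands with bottom-row=6; cleared 0 line(s) (total 0); column heights now [8 9 6 5], max=9
Drop 5: Z rot2 at col 1 lands with bottom-row=8; cleared 0 line(s) (total 0); column heights now [8 10 10 9], max=10
Drop 6: J rot2 at col 1 lands with bottom-row=9; cleared 0 line(s) (total 0); column heights now [8 11 11 11], max=11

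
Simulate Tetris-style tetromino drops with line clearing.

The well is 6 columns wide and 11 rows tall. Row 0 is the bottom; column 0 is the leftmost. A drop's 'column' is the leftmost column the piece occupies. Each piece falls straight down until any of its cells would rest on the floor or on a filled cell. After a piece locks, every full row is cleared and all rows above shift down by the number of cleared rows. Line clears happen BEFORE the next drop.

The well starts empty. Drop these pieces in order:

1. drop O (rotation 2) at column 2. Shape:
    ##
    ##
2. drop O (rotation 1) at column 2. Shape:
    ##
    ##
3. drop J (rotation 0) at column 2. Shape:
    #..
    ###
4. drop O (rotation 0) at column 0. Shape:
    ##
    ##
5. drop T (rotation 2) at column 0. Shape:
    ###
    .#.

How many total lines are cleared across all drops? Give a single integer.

Drop 1: O rot2 at col 2 lands with bottom-row=0; cleared 0 line(s) (total 0); column heights now [0 0 2 2 0 0], max=2
Drop 2: O rot1 at col 2 lands with bottom-row=2; cleared 0 line(s) (total 0); column heights now [0 0 4 4 0 0], max=4
Drop 3: J rot0 at col 2 lands with bottom-row=4; cleared 0 line(s) (total 0); column heights now [0 0 6 5 5 0], max=6
Drop 4: O rot0 at col 0 lands with bottom-row=0; cleared 0 line(s) (total 0); column heights now [2 2 6 5 5 0], max=6
Drop 5: T rot2 at col 0 lands with bottom-row=5; cleared 0 line(s) (total 0); column heights now [7 7 7 5 5 0], max=7

Answer: 0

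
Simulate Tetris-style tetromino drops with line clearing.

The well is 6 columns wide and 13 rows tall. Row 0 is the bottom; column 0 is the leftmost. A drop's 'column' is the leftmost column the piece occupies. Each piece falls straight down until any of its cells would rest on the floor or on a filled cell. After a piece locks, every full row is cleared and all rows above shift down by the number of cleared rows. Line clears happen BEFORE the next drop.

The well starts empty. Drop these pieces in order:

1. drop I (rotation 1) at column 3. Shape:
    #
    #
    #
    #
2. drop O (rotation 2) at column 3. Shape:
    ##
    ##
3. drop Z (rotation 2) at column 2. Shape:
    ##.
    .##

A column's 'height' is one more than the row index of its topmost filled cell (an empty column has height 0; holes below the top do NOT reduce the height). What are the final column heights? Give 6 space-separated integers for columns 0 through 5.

Answer: 0 0 8 8 7 0

Derivation:
Drop 1: I rot1 at col 3 lands with bottom-row=0; cleared 0 line(s) (total 0); column heights now [0 0 0 4 0 0], max=4
Drop 2: O rot2 at col 3 lands with bottom-row=4; cleared 0 line(s) (total 0); column heights now [0 0 0 6 6 0], max=6
Drop 3: Z rot2 at col 2 lands with bottom-row=6; cleared 0 line(s) (total 0); column heights now [0 0 8 8 7 0], max=8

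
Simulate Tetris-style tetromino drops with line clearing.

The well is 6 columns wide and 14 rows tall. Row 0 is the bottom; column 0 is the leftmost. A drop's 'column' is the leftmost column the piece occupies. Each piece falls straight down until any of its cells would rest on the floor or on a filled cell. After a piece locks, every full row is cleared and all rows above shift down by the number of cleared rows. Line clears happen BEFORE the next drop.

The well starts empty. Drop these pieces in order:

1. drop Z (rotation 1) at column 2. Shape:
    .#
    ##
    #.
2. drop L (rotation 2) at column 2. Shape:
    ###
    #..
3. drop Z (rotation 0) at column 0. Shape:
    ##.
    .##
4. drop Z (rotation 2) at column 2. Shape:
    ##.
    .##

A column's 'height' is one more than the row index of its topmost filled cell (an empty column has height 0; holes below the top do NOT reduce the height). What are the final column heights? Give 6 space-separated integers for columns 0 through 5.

Drop 1: Z rot1 at col 2 lands with bottom-row=0; cleared 0 line(s) (total 0); column heights now [0 0 2 3 0 0], max=3
Drop 2: L rot2 at col 2 lands with bottom-row=2; cleared 0 line(s) (total 0); column heights now [0 0 4 4 4 0], max=4
Drop 3: Z rot0 at col 0 lands with bottom-row=4; cleared 0 line(s) (total 0); column heights now [6 6 5 4 4 0], max=6
Drop 4: Z rot2 at col 2 lands with bottom-row=4; cleared 0 line(s) (total 0); column heights now [6 6 6 6 5 0], max=6

Answer: 6 6 6 6 5 0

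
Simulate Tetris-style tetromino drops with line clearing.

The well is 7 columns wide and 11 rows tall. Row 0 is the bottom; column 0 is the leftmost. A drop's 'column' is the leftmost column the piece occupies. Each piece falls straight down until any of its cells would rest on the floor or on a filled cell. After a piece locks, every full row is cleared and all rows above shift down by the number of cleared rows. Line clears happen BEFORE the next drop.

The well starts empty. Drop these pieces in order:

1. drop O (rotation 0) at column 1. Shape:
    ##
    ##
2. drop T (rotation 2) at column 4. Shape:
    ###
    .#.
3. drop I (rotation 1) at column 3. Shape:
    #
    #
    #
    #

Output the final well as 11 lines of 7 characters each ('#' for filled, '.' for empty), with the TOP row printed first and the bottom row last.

Answer: .......
.......
.......
.......
.......
.......
.......
...#...
...#...
.######
.###.#.

Derivation:
Drop 1: O rot0 at col 1 lands with bottom-row=0; cleared 0 line(s) (total 0); column heights now [0 2 2 0 0 0 0], max=2
Drop 2: T rot2 at col 4 lands with bottom-row=0; cleared 0 line(s) (total 0); column heights now [0 2 2 0 2 2 2], max=2
Drop 3: I rot1 at col 3 lands with bottom-row=0; cleared 0 line(s) (total 0); column heights now [0 2 2 4 2 2 2], max=4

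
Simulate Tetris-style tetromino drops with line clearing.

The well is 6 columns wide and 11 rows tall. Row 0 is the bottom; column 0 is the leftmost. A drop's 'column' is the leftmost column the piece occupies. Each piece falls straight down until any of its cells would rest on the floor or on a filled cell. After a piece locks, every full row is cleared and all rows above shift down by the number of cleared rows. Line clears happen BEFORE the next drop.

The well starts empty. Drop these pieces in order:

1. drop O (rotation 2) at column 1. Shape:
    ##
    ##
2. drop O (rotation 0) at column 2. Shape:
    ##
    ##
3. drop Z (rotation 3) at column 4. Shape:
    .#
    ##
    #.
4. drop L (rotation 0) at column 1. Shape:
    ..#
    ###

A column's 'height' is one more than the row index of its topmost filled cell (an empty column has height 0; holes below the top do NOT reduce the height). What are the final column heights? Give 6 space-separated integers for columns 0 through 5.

Drop 1: O rot2 at col 1 lands with bottom-row=0; cleared 0 line(s) (total 0); column heights now [0 2 2 0 0 0], max=2
Drop 2: O rot0 at col 2 lands with bottom-row=2; cleared 0 line(s) (total 0); column heights now [0 2 4 4 0 0], max=4
Drop 3: Z rot3 at col 4 lands with bottom-row=0; cleared 0 line(s) (total 0); column heights now [0 2 4 4 2 3], max=4
Drop 4: L rot0 at col 1 lands with bottom-row=4; cleared 0 line(s) (total 0); column heights now [0 5 5 6 2 3], max=6

Answer: 0 5 5 6 2 3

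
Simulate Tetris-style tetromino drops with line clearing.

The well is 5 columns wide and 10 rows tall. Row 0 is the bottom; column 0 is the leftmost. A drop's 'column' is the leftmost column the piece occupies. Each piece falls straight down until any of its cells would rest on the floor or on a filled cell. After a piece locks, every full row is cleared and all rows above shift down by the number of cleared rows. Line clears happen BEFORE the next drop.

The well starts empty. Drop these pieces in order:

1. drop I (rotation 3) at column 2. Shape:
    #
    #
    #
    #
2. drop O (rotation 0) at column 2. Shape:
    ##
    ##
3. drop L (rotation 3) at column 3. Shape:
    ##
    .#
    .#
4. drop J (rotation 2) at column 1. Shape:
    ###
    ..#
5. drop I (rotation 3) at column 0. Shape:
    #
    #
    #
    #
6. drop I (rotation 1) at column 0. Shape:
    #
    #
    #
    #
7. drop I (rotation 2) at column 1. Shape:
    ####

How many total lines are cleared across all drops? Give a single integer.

Answer: 0

Derivation:
Drop 1: I rot3 at col 2 lands with bottom-row=0; cleared 0 line(s) (total 0); column heights now [0 0 4 0 0], max=4
Drop 2: O rot0 at col 2 lands with bottom-row=4; cleared 0 line(s) (total 0); column heights now [0 0 6 6 0], max=6
Drop 3: L rot3 at col 3 lands with bottom-row=4; cleared 0 line(s) (total 0); column heights now [0 0 6 7 7], max=7
Drop 4: J rot2 at col 1 lands with bottom-row=7; cleared 0 line(s) (total 0); column heights now [0 9 9 9 7], max=9
Drop 5: I rot3 at col 0 lands with bottom-row=0; cleared 0 line(s) (total 0); column heights now [4 9 9 9 7], max=9
Drop 6: I rot1 at col 0 lands with bottom-row=4; cleared 0 line(s) (total 0); column heights now [8 9 9 9 7], max=9
Drop 7: I rot2 at col 1 lands with bottom-row=9; cleared 0 line(s) (total 0); column heights now [8 10 10 10 10], max=10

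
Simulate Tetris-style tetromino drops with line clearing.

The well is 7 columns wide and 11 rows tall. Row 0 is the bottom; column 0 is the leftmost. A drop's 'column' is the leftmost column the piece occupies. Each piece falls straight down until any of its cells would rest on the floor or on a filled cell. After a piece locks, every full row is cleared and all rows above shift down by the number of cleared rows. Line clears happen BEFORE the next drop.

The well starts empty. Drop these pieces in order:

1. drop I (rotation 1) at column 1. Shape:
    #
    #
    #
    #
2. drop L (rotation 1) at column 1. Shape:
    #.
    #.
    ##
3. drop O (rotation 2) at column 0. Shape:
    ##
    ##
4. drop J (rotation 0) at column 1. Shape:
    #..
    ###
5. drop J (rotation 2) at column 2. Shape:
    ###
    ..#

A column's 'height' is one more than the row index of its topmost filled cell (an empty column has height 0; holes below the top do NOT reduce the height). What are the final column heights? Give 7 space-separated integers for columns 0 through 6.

Drop 1: I rot1 at col 1 lands with bottom-row=0; cleared 0 line(s) (total 0); column heights now [0 4 0 0 0 0 0], max=4
Drop 2: L rot1 at col 1 lands with bottom-row=4; cleared 0 line(s) (total 0); column heights now [0 7 5 0 0 0 0], max=7
Drop 3: O rot2 at col 0 lands with bottom-row=7; cleared 0 line(s) (total 0); column heights now [9 9 5 0 0 0 0], max=9
Drop 4: J rot0 at col 1 lands with bottom-row=9; cleared 0 line(s) (total 0); column heights now [9 11 10 10 0 0 0], max=11
Drop 5: J rot2 at col 2 lands with bottom-row=9; cleared 0 line(s) (total 0); column heights now [9 11 11 11 11 0 0], max=11

Answer: 9 11 11 11 11 0 0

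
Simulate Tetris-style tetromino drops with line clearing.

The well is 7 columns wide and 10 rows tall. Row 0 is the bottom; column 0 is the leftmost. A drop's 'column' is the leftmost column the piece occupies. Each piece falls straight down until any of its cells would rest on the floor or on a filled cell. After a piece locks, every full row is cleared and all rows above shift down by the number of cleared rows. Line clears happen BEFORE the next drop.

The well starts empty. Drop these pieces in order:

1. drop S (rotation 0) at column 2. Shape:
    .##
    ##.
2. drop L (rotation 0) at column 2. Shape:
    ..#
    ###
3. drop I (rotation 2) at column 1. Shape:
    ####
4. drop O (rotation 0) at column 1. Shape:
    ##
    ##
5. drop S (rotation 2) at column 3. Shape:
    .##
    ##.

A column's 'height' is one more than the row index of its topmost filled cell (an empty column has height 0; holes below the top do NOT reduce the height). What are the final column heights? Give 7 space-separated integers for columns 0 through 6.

Drop 1: S rot0 at col 2 lands with bottom-row=0; cleared 0 line(s) (total 0); column heights now [0 0 1 2 2 0 0], max=2
Drop 2: L rot0 at col 2 lands with bottom-row=2; cleared 0 line(s) (total 0); column heights now [0 0 3 3 4 0 0], max=4
Drop 3: I rot2 at col 1 lands with bottom-row=4; cleared 0 line(s) (total 0); column heights now [0 5 5 5 5 0 0], max=5
Drop 4: O rot0 at col 1 lands with bottom-row=5; cleared 0 line(s) (total 0); column heights now [0 7 7 5 5 0 0], max=7
Drop 5: S rot2 at col 3 lands with bottom-row=5; cleared 0 line(s) (total 0); column heights now [0 7 7 6 7 7 0], max=7

Answer: 0 7 7 6 7 7 0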